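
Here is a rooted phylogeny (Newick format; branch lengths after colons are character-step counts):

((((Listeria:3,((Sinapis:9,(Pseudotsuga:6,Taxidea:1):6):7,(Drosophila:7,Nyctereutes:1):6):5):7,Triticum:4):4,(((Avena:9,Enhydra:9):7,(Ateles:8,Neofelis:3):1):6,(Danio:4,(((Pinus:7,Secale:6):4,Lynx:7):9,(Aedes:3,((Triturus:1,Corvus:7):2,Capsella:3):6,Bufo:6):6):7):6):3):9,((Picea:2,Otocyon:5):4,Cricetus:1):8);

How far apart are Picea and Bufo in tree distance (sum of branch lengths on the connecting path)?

51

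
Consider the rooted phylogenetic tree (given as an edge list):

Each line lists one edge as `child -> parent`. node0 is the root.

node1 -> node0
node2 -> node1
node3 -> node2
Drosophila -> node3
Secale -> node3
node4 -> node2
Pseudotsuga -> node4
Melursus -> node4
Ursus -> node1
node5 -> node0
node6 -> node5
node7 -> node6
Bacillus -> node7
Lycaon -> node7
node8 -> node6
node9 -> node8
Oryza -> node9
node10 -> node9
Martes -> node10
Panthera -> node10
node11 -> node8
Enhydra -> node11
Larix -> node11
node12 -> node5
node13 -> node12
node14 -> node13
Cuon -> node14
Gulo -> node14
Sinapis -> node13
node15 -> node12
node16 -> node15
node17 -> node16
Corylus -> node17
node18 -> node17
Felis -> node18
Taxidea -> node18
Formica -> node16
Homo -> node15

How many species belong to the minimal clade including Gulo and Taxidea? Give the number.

The MRCA of Gulo and Taxidea is the node subtending (((Cuon,Gulo),Sinapis),(((Corylus,(Felis,Taxidea)),Formica),Homo)).
That clade contains 8 terminal taxa: Corylus, Cuon, Felis, Formica, Gulo, Homo, Sinapis, Taxidea.

8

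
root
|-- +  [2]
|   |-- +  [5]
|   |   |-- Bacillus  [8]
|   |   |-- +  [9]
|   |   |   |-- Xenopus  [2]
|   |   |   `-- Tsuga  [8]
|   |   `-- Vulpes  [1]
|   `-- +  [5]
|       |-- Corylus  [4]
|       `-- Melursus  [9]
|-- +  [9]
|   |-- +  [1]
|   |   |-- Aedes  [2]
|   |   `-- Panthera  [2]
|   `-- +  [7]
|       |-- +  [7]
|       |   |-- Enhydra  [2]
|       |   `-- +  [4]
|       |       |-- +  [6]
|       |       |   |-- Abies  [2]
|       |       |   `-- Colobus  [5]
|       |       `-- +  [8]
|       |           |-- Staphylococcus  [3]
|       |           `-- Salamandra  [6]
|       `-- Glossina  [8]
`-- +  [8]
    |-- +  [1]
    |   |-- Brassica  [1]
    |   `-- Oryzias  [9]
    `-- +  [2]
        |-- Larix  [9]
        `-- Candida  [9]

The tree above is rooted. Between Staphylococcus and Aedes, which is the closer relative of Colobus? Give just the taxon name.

Staphylococcus

The MRCA of Colobus and Staphylococcus subtends ((Abies,Colobus),(Staphylococcus,Salamandra)) (4 taxa).
The MRCA of Colobus and Aedes subtends ((Aedes,Panthera),((Enhydra,((Abies,Colobus),(Staphylococcus,Salamandra))),Glossina)) (8 taxa).
The first is nested inside the second, so Colobus shares a more recent common ancestor with Staphylococcus.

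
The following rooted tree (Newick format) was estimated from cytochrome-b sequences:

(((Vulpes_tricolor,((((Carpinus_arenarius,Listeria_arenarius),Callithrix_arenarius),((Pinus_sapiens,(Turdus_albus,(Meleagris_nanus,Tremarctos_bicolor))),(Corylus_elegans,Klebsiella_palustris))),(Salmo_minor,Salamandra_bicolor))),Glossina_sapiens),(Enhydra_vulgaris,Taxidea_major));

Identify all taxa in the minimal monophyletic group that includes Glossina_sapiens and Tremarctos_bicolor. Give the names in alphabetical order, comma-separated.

Tracing Glossina_sapiens: it sits inside ((Vulpes_tricolor,((((Carpinus_arenarius,Listeria_arenarius),Callithrix_arenarius),((Pinus_sapiens,(Turdus_albus,(Meleagris_nanus,Tremarctos_bicolor))),(Corylus_elegans,Klebsiella_palustris))),(Salmo_minor,Salamandra_bicolor))),Glossina_sapiens).
Tracing Tremarctos_bicolor: it sits inside (Meleagris_nanus,Tremarctos_bicolor).
The smallest clade enclosing both is ((Vulpes_tricolor,((((Carpinus_arenarius,Listeria_arenarius),Callithrix_arenarius),((Pinus_sapiens,(Turdus_albus,(Meleagris_nanus,Tremarctos_bicolor))),(Corylus_elegans,Klebsiella_palustris))),(Salmo_minor,Salamandra_bicolor))),Glossina_sapiens); the answer is its 13 terminal taxa in alphabetical order.

Callithrix_arenarius, Carpinus_arenarius, Corylus_elegans, Glossina_sapiens, Klebsiella_palustris, Listeria_arenarius, Meleagris_nanus, Pinus_sapiens, Salamandra_bicolor, Salmo_minor, Tremarctos_bicolor, Turdus_albus, Vulpes_tricolor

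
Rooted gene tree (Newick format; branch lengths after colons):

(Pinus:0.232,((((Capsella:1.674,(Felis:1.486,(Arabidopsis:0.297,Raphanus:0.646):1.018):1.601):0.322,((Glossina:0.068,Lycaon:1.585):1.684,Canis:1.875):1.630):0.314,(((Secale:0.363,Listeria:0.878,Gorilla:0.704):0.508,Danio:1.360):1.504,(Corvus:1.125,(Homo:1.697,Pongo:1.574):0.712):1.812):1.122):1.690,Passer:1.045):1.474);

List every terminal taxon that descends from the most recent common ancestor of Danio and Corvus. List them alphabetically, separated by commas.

Corvus, Danio, Gorilla, Homo, Listeria, Pongo, Secale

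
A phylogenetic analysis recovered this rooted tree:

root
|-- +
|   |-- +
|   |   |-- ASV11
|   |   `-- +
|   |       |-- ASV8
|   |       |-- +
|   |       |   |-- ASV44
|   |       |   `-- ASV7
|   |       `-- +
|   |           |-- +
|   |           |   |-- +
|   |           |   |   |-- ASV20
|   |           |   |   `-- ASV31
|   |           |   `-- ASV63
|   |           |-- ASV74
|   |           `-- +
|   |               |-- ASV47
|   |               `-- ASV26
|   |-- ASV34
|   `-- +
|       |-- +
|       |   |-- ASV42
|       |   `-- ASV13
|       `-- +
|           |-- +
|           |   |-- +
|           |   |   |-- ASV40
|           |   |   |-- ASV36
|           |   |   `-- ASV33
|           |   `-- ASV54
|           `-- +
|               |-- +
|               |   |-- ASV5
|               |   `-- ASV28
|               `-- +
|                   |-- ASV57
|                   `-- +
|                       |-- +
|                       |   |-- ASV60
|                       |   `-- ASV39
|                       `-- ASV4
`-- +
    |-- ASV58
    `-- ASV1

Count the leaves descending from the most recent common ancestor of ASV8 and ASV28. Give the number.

23

The MRCA of ASV8 and ASV28 is the node subtending ((ASV11,(ASV8,(ASV44,ASV7),(((ASV20,ASV31),ASV63),ASV74,(ASV47,ASV26)))),ASV34,((ASV42,ASV13),(((ASV40,ASV36,ASV33),ASV54),((ASV5,ASV28),(ASV57,((ASV60,ASV39),ASV4)))))).
That clade contains 23 terminal taxa: ASV11, ASV13, ASV20, ASV26, ASV28, ASV31, ASV33, ASV34, ASV36, ASV39, ASV4, ASV40, ASV42, ASV44, ASV47, ASV5, ASV54, ASV57, ASV60, ASV63, ASV7, ASV74, ASV8.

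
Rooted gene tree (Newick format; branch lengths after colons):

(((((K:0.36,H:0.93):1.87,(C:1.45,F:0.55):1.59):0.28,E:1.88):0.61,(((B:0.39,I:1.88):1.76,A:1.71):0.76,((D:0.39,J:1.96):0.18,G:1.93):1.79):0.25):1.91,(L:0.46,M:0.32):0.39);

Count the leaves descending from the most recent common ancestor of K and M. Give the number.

13

The MRCA of K and M is the root, so the clade is the entire tree.
That clade contains 13 terminal taxa: A, B, C, D, E, F, G, H, I, J, K, L, M.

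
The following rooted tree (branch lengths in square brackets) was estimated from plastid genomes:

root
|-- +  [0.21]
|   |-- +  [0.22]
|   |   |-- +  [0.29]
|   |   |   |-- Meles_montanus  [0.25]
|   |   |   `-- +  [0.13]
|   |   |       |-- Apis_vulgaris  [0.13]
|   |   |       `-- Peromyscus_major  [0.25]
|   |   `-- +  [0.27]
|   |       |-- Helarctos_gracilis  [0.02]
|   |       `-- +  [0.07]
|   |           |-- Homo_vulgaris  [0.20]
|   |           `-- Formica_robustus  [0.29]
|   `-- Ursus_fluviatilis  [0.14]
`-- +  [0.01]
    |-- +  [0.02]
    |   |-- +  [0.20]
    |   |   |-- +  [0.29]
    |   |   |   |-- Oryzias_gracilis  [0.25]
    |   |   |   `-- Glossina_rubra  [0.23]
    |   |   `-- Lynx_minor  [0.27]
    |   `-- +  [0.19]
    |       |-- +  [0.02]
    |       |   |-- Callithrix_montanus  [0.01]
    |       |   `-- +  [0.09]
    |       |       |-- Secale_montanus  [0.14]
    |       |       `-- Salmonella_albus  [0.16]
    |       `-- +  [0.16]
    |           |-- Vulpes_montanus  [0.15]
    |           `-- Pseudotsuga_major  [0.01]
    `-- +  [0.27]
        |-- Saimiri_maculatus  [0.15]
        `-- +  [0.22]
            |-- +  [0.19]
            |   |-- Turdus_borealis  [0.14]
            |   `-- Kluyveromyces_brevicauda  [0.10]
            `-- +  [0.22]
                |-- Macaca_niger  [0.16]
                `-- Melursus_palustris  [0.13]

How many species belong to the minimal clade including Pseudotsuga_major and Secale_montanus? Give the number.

5

The MRCA of Pseudotsuga_major and Secale_montanus is the node subtending ((Callithrix_montanus,(Secale_montanus,Salmonella_albus)),(Vulpes_montanus,Pseudotsuga_major)).
That clade contains 5 terminal taxa: Callithrix_montanus, Pseudotsuga_major, Salmonella_albus, Secale_montanus, Vulpes_montanus.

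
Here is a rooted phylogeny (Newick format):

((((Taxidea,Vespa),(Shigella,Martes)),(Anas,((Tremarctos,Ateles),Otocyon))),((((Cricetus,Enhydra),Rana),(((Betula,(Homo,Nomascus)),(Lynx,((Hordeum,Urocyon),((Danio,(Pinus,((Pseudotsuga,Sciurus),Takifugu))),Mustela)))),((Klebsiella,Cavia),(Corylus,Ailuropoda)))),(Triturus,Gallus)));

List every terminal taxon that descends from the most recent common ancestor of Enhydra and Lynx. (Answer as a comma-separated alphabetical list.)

Ailuropoda, Betula, Cavia, Corylus, Cricetus, Danio, Enhydra, Homo, Hordeum, Klebsiella, Lynx, Mustela, Nomascus, Pinus, Pseudotsuga, Rana, Sciurus, Takifugu, Urocyon

Tracing Enhydra: it sits inside (Cricetus,Enhydra).
Tracing Lynx: it sits inside (Lynx,((Hordeum,Urocyon),((Danio,(Pinus,((Pseudotsuga,Sciurus),Takifugu))),Mustela))).
The smallest clade enclosing both is (((Cricetus,Enhydra),Rana),(((Betula,(Homo,Nomascus)),(Lynx,((Hordeum,Urocyon),((Danio,(Pinus,((Pseudotsuga,Sciurus),Takifugu))),Mustela)))),((Klebsiella,Cavia),(Corylus,Ailuropoda)))); the answer is its 19 terminal taxa in alphabetical order.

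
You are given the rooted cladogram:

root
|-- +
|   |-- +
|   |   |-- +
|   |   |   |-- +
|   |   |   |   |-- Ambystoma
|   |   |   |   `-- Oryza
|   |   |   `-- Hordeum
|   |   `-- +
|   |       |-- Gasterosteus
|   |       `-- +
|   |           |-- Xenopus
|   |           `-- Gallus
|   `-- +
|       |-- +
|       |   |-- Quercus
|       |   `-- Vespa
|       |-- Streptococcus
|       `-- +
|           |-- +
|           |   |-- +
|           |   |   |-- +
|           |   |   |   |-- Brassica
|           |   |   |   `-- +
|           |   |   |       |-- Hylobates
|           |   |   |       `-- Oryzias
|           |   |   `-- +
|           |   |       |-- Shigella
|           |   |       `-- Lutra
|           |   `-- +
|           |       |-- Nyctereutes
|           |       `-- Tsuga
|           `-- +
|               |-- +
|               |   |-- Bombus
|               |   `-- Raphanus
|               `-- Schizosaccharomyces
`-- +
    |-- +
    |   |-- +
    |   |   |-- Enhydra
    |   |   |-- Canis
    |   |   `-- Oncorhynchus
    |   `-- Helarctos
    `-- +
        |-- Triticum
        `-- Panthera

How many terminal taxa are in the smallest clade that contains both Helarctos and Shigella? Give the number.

25

The MRCA of Helarctos and Shigella is the root, so the clade is the entire tree.
That clade contains 25 terminal taxa: Ambystoma, Bombus, Brassica, Canis, Enhydra, Gallus, Gasterosteus, Helarctos, Hordeum, Hylobates, Lutra, Nyctereutes, Oncorhynchus, Oryza, Oryzias, Panthera, Quercus, Raphanus, Schizosaccharomyces, Shigella, Streptococcus, Triticum, Tsuga, Vespa, Xenopus.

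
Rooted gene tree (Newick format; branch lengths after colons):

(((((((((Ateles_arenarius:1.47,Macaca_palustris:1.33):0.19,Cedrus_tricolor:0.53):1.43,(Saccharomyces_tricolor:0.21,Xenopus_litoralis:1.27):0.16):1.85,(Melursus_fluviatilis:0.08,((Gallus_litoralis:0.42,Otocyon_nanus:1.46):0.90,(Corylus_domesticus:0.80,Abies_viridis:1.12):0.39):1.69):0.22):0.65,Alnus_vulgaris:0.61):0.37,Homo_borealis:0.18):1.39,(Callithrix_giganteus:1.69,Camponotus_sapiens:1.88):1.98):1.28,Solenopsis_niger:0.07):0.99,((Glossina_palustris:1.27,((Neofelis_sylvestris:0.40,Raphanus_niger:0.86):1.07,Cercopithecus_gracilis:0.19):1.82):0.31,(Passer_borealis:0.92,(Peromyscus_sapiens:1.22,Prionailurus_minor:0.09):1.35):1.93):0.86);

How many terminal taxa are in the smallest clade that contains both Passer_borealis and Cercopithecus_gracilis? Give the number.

7

The MRCA of Passer_borealis and Cercopithecus_gracilis is the node subtending ((Glossina_palustris,((Neofelis_sylvestris,Raphanus_niger),Cercopithecus_gracilis)),(Passer_borealis,(Peromyscus_sapiens,Prionailurus_minor))).
That clade contains 7 terminal taxa: Cercopithecus_gracilis, Glossina_palustris, Neofelis_sylvestris, Passer_borealis, Peromyscus_sapiens, Prionailurus_minor, Raphanus_niger.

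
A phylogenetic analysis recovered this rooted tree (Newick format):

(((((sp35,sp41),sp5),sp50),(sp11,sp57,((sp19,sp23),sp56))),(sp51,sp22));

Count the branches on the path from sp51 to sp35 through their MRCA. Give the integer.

7

The MRCA of sp51 and sp35 is the root of the tree.
From sp51 up to that node: 2 branches. From sp35 up to the same node: 5 branches. Total: 2 + 5 = 7.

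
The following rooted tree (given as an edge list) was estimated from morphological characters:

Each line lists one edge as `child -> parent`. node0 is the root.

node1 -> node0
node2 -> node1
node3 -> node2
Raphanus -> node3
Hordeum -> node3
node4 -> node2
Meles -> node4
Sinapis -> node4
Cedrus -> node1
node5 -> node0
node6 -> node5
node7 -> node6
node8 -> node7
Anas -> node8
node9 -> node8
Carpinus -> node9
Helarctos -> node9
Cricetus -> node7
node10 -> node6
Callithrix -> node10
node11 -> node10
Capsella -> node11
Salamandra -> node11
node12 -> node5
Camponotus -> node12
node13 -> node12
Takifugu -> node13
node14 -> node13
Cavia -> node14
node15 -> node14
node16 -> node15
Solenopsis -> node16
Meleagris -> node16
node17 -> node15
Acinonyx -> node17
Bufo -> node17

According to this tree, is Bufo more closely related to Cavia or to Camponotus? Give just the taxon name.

The MRCA of Bufo and Cavia subtends (Cavia,((Solenopsis,Meleagris),(Acinonyx,Bufo))) (5 taxa).
The MRCA of Bufo and Camponotus subtends (Camponotus,(Takifugu,(Cavia,((Solenopsis,Meleagris),(Acinonyx,Bufo))))) (7 taxa).
The first is nested inside the second, so Bufo shares a more recent common ancestor with Cavia.

Cavia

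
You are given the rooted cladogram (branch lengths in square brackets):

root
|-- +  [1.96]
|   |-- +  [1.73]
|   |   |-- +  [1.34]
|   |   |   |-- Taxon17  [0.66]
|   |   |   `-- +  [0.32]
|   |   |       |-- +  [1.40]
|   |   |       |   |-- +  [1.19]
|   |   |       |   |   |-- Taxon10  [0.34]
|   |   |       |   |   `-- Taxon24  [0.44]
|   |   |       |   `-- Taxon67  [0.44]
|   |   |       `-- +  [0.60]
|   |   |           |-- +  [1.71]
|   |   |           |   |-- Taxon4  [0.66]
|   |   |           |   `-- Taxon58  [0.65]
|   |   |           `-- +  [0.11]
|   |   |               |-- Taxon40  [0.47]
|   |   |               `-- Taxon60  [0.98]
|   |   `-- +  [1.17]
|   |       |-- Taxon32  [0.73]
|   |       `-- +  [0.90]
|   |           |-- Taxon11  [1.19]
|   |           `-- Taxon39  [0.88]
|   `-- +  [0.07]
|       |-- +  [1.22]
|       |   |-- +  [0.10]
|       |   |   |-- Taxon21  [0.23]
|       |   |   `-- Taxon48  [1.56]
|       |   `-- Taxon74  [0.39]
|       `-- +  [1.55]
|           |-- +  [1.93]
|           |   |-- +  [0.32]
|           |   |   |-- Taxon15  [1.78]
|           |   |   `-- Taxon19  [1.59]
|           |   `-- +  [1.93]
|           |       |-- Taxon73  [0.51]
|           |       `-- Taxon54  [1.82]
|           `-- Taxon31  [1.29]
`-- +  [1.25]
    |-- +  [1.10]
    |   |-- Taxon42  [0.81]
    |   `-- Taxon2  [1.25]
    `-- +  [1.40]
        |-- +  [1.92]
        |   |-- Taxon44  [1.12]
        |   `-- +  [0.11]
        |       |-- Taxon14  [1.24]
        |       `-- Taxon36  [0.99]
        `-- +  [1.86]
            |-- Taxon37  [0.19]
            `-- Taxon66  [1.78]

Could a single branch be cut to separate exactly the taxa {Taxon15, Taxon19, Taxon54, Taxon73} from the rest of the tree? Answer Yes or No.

Yes

The most recent common ancestor of these taxa subtends ((Taxon15,Taxon19),(Taxon73,Taxon54)).
That clade has exactly 4 tips — every listed taxon and nothing else — so the group is monophyletic.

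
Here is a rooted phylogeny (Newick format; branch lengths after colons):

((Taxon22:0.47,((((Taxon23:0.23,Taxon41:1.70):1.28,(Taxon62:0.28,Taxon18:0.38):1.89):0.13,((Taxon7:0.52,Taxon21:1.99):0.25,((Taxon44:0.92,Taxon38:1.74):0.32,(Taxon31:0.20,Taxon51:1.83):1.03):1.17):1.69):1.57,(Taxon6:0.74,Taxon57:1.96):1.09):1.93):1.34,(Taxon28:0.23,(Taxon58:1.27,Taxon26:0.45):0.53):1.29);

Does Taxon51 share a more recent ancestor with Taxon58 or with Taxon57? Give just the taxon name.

Taxon57

The MRCA of Taxon51 and Taxon57 subtends ((((Taxon23,Taxon41),(Taxon62,Taxon18)),((Taxon7,Taxon21),((Taxon44,Taxon38),(Taxon31,Taxon51)))),(Taxon6,Taxon57)) (12 taxa).
The MRCA of Taxon51 and Taxon58 is the root, subtending the entire tree (16 taxa).
The first is nested inside the second, so Taxon51 shares a more recent common ancestor with Taxon57.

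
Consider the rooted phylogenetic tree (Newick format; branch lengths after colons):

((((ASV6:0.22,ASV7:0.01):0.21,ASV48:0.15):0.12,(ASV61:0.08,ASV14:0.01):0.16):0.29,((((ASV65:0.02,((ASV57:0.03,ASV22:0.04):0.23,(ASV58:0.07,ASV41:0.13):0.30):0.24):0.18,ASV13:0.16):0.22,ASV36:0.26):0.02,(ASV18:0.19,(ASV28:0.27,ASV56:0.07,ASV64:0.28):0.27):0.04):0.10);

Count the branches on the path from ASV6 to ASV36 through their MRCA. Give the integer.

The MRCA of ASV6 and ASV36 is the root of the tree.
From ASV6 up to that node: 4 branches. From ASV36 up to the same node: 3 branches. Total: 4 + 3 = 7.

7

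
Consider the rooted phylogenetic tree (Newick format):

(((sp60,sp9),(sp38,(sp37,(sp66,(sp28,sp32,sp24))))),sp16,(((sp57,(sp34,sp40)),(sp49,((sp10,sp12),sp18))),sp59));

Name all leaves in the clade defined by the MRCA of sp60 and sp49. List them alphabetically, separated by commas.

Tracing sp60: it sits inside (sp60,sp9).
Tracing sp49: it sits inside (sp49,((sp10,sp12),sp18)).
The smallest clade enclosing both is the whole tree (their MRCA is the root), so the answer is all 17 tips in alphabetical order.

sp10, sp12, sp16, sp18, sp24, sp28, sp32, sp34, sp37, sp38, sp40, sp49, sp57, sp59, sp60, sp66, sp9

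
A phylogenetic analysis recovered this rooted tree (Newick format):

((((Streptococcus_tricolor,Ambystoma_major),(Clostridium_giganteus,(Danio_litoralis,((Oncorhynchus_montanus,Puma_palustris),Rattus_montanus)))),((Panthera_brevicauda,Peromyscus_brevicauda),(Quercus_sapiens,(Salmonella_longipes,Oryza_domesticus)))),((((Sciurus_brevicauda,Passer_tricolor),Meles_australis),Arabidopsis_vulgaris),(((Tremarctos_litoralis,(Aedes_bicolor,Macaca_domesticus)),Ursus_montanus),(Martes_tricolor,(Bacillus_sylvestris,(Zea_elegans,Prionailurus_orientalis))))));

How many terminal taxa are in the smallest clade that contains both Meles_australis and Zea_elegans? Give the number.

The MRCA of Meles_australis and Zea_elegans is the node subtending ((((Sciurus_brevicauda,Passer_tricolor),Meles_australis),Arabidopsis_vulgaris),(((Tremarctos_litoralis,(Aedes_bicolor,Macaca_domesticus)),Ursus_montanus),(Martes_tricolor,(Bacillus_sylvestris,(Zea_elegans,Prionailurus_orientalis))))).
That clade contains 12 terminal taxa: Aedes_bicolor, Arabidopsis_vulgaris, Bacillus_sylvestris, Macaca_domesticus, Martes_tricolor, Meles_australis, Passer_tricolor, Prionailurus_orientalis, Sciurus_brevicauda, Tremarctos_litoralis, Ursus_montanus, Zea_elegans.

12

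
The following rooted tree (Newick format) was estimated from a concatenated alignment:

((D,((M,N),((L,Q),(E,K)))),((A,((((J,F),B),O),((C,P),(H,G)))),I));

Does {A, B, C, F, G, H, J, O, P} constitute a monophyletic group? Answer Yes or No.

The most recent common ancestor of these taxa subtends (A,((((J,F),B),O),((C,P),(H,G)))).
That clade has exactly 9 tips — every listed taxon and nothing else — so the group is monophyletic.

Yes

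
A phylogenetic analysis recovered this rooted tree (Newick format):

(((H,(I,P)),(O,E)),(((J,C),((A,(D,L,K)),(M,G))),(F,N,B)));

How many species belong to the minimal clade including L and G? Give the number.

The MRCA of L and G is the node subtending ((A,(D,L,K)),(M,G)).
That clade contains 6 terminal taxa: A, D, G, K, L, M.

6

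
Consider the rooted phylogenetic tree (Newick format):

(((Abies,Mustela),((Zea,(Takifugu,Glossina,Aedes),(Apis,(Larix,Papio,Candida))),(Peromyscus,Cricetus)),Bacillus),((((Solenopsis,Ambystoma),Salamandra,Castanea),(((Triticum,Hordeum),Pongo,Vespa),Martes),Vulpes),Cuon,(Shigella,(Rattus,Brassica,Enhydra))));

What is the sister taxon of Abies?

Mustela

Abies attaches to the tree at the node subtending (Abies,Mustela).
The other lineage descending from that same node — the sister group — is the single tip Mustela.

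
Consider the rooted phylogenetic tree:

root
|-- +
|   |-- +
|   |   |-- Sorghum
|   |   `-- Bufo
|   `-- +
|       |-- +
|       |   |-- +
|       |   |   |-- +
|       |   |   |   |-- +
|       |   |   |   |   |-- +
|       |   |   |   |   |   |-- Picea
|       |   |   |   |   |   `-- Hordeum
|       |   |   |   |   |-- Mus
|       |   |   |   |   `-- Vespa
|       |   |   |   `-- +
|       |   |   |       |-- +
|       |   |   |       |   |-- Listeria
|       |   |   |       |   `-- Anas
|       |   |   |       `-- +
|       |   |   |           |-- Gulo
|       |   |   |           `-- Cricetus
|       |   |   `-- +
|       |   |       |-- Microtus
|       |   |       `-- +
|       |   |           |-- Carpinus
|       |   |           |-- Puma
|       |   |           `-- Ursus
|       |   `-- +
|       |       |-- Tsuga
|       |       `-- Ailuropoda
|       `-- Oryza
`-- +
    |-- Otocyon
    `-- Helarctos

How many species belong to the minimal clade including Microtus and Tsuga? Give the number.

The MRCA of Microtus and Tsuga is the node subtending (((((Picea,Hordeum),Mus,Vespa),((Listeria,Anas),(Gulo,Cricetus))),(Microtus,(Carpinus,Puma,Ursus))),(Tsuga,Ailuropoda)).
That clade contains 14 terminal taxa: Ailuropoda, Anas, Carpinus, Cricetus, Gulo, Hordeum, Listeria, Microtus, Mus, Picea, Puma, Tsuga, Ursus, Vespa.

14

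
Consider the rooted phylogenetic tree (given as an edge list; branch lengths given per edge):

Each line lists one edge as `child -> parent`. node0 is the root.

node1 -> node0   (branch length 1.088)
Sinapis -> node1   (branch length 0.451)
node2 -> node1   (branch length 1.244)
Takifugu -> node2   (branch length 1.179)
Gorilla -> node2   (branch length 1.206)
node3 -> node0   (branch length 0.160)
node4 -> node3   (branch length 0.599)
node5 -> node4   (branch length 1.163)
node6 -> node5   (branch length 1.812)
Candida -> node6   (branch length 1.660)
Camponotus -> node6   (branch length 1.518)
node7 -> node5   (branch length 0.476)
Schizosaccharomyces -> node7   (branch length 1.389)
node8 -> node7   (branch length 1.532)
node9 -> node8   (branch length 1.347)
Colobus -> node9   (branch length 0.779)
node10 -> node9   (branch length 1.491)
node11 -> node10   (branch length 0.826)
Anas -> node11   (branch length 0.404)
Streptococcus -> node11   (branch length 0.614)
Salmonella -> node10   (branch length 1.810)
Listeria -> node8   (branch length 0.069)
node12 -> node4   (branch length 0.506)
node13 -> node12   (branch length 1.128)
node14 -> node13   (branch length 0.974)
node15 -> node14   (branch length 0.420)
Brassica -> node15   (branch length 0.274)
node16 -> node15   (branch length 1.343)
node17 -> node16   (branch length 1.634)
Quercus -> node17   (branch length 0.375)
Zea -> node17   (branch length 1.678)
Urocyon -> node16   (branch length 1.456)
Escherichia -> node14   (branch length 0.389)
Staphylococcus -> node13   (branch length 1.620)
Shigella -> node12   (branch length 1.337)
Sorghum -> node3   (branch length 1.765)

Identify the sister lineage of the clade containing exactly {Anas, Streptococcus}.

The clade containing exactly {Anas, Streptococcus} attaches to the tree at the node subtending ((Anas,Streptococcus),Salmonella).
The other lineage descending from that same node — the sister group — is the single tip Salmonella.

Salmonella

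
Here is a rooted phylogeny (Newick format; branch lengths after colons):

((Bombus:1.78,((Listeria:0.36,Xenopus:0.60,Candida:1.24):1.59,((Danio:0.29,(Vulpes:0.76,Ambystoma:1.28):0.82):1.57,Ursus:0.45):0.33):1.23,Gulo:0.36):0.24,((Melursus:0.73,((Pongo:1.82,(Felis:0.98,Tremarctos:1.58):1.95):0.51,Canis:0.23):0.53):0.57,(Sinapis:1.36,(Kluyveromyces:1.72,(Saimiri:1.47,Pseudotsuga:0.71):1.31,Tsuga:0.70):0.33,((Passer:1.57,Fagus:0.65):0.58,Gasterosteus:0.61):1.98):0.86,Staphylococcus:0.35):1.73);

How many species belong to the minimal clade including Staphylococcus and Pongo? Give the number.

The MRCA of Staphylococcus and Pongo is the node subtending ((Melursus,((Pongo,(Felis,Tremarctos)),Canis)),(Sinapis,(Kluyveromyces,(Saimiri,Pseudotsuga),Tsuga),((Passer,Fagus),Gasterosteus)),Staphylococcus).
That clade contains 14 terminal taxa: Canis, Fagus, Felis, Gasterosteus, Kluyveromyces, Melursus, Passer, Pongo, Pseudotsuga, Saimiri, Sinapis, Staphylococcus, Tremarctos, Tsuga.

14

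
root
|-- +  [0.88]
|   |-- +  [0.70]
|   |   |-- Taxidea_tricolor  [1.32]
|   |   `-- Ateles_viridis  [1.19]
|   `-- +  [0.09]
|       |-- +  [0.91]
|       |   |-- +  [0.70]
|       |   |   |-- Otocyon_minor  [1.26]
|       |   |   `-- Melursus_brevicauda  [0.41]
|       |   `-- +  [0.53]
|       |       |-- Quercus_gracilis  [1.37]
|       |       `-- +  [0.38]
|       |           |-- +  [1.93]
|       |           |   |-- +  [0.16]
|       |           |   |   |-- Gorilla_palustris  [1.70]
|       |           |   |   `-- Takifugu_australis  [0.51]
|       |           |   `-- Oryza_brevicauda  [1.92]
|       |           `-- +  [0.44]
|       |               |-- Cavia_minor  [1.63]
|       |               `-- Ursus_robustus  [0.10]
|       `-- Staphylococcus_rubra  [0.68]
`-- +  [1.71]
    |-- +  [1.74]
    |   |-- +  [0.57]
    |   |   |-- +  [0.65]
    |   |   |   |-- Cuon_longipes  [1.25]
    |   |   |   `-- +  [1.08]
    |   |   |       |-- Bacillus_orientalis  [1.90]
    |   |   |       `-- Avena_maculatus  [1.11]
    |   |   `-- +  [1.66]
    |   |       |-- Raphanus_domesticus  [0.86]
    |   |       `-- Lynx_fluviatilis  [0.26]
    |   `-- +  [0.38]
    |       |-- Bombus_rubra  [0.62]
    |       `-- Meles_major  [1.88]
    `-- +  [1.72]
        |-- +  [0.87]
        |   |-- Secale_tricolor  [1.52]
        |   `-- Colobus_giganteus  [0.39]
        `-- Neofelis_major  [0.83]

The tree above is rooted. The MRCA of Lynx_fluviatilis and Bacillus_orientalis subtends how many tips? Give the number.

5

The MRCA of Lynx_fluviatilis and Bacillus_orientalis is the node subtending ((Cuon_longipes,(Bacillus_orientalis,Avena_maculatus)),(Raphanus_domesticus,Lynx_fluviatilis)).
That clade contains 5 terminal taxa: Avena_maculatus, Bacillus_orientalis, Cuon_longipes, Lynx_fluviatilis, Raphanus_domesticus.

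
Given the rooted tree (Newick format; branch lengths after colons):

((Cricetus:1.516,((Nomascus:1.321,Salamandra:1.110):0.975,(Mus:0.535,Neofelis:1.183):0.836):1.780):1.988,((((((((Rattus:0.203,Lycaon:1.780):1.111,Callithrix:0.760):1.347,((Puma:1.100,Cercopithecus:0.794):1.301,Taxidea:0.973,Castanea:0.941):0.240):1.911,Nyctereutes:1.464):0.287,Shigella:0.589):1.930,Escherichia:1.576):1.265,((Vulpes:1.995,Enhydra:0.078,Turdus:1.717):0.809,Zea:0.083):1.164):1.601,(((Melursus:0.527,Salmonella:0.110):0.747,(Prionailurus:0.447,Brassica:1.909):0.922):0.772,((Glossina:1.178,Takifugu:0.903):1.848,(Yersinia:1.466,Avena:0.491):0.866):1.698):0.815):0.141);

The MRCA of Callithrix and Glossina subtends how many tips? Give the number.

The MRCA of Callithrix and Glossina is the node subtending ((((((((Rattus,Lycaon),Callithrix),((Puma,Cercopithecus),Taxidea,Castanea)),Nyctereutes),Shigella),Escherichia),((Vulpes,Enhydra,Turdus),Zea)),(((Melursus,Salmonella),(Prionailurus,Brassica)),((Glossina,Takifugu),(Yersinia,Avena)))).
That clade contains 22 terminal taxa: Avena, Brassica, Callithrix, Castanea, Cercopithecus, Enhydra, Escherichia, Glossina, Lycaon, Melursus, Nyctereutes, Prionailurus, Puma, Rattus, Salmonella, Shigella, Takifugu, Taxidea, Turdus, Vulpes, Yersinia, Zea.

22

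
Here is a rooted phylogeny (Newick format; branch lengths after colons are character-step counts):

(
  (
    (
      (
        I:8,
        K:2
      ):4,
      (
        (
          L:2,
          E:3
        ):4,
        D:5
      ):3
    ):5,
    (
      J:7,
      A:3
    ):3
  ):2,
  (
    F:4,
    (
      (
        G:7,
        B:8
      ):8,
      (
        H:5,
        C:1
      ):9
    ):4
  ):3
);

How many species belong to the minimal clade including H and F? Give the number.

The MRCA of H and F is the node subtending (F,((G,B),(H,C))).
That clade contains 5 terminal taxa: B, C, F, G, H.

5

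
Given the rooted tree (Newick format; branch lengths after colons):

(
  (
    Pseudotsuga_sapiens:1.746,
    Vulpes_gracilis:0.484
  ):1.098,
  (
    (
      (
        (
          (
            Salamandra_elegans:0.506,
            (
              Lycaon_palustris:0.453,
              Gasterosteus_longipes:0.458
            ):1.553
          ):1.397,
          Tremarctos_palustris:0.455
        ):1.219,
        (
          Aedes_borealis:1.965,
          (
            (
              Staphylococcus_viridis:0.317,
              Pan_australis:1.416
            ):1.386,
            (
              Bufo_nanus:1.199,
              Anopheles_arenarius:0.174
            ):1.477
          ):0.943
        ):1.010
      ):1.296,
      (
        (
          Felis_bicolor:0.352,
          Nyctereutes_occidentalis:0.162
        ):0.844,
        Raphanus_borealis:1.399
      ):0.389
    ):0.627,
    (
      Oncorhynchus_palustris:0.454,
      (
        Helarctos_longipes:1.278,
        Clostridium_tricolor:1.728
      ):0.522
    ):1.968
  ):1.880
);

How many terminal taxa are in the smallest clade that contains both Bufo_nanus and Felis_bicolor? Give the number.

12

The MRCA of Bufo_nanus and Felis_bicolor is the node subtending ((((Salamandra_elegans,(Lycaon_palustris,Gasterosteus_longipes)),Tremarctos_palustris),(Aedes_borealis,((Staphylococcus_viridis,Pan_australis),(Bufo_nanus,Anopheles_arenarius)))),((Felis_bicolor,Nyctereutes_occidentalis),Raphanus_borealis)).
That clade contains 12 terminal taxa: Aedes_borealis, Anopheles_arenarius, Bufo_nanus, Felis_bicolor, Gasterosteus_longipes, Lycaon_palustris, Nyctereutes_occidentalis, Pan_australis, Raphanus_borealis, Salamandra_elegans, Staphylococcus_viridis, Tremarctos_palustris.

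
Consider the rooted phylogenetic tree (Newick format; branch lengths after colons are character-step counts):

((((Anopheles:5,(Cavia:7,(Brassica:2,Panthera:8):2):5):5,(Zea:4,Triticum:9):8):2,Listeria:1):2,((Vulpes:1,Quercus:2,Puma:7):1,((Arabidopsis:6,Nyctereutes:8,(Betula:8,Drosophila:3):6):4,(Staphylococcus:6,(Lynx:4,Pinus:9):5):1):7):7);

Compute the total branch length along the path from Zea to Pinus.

The path runs Zea → … → MRCA → … → Pinus; the MRCA is the root of the tree.
Branch lengths along that path: 4 + 8 + 2 + 2 + 7 + 7 + 1 + 5 + 9 = 45.

45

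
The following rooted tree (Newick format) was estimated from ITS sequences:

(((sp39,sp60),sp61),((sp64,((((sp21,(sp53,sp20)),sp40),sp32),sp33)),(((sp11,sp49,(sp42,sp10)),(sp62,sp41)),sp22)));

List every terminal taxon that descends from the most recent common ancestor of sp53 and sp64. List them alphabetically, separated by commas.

Tracing sp53: it sits inside (sp53,sp20).
Tracing sp64: it sits inside (sp64,((((sp21,(sp53,sp20)),sp40),sp32),sp33)).
The smallest clade enclosing both is (sp64,((((sp21,(sp53,sp20)),sp40),sp32),sp33)); the answer is its 7 terminal taxa in alphabetical order.

sp20, sp21, sp32, sp33, sp40, sp53, sp64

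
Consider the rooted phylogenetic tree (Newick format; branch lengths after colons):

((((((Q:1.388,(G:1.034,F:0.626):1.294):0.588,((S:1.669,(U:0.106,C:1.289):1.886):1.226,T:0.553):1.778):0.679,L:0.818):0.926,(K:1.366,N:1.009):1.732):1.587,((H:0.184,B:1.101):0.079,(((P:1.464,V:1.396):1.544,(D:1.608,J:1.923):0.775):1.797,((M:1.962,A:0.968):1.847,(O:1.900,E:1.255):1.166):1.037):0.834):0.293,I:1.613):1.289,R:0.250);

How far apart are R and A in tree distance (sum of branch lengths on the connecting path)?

6.518

The path runs R → … → MRCA → … → A; the MRCA is the root of the tree.
Branch lengths along that path: 0.250 + 1.289 + 0.293 + 0.834 + 1.037 + 1.847 + 0.968 = 6.518.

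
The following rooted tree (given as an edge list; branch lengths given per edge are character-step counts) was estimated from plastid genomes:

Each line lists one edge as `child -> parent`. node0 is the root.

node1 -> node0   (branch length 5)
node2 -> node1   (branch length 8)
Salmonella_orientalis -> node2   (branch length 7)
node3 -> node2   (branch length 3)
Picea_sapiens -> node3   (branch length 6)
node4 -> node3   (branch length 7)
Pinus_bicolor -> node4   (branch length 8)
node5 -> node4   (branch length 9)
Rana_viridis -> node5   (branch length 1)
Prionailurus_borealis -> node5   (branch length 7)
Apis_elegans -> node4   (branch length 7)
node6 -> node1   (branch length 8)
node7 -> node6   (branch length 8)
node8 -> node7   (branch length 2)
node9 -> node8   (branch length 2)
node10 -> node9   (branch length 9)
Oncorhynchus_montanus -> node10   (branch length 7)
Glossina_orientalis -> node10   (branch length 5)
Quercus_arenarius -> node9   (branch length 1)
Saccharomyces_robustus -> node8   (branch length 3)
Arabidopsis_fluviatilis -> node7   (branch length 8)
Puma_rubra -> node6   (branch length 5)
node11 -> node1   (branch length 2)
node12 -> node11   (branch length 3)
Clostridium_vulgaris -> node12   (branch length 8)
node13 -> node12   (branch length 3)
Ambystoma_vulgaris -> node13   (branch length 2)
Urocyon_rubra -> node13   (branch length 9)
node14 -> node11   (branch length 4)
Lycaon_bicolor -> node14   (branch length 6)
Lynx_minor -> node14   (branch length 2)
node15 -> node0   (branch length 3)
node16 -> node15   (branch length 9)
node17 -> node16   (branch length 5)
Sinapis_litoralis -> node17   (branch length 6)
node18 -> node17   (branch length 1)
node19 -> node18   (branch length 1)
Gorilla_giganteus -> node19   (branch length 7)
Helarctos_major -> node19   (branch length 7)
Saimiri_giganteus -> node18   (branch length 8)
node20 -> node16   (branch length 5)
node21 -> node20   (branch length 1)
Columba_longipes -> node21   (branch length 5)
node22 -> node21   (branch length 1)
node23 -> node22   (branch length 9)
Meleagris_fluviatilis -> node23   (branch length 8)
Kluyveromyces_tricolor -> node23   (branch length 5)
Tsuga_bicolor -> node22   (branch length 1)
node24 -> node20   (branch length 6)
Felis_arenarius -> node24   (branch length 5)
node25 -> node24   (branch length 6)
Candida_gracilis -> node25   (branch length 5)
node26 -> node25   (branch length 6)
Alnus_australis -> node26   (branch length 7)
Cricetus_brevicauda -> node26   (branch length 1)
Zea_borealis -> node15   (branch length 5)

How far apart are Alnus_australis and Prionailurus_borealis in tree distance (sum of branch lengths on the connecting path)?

81

The path runs Alnus_australis → … → MRCA → … → Prionailurus_borealis; the MRCA is the root of the tree.
Branch lengths along that path: 7 + 6 + 6 + 6 + 5 + 9 + 3 + 5 + 8 + 3 + 7 + 9 + 7 = 81.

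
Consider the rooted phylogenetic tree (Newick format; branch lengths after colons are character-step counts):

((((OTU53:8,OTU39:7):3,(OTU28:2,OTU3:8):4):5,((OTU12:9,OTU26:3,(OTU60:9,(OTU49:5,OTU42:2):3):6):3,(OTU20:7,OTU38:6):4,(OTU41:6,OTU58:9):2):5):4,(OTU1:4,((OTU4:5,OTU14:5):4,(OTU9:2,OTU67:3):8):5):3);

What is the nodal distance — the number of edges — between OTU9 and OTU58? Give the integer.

8

The MRCA of OTU9 and OTU58 is the root of the tree.
From OTU9 up to that node: 4 branches. From OTU58 up to the same node: 4 branches. Total: 4 + 4 = 8.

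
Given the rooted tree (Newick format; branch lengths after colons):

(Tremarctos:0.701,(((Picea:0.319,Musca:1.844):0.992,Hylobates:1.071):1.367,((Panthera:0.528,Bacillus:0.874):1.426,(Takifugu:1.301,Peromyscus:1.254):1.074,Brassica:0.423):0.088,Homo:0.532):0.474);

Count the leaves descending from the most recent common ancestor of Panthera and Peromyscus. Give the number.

5

The MRCA of Panthera and Peromyscus is the node subtending ((Panthera,Bacillus),(Takifugu,Peromyscus),Brassica).
That clade contains 5 terminal taxa: Bacillus, Brassica, Panthera, Peromyscus, Takifugu.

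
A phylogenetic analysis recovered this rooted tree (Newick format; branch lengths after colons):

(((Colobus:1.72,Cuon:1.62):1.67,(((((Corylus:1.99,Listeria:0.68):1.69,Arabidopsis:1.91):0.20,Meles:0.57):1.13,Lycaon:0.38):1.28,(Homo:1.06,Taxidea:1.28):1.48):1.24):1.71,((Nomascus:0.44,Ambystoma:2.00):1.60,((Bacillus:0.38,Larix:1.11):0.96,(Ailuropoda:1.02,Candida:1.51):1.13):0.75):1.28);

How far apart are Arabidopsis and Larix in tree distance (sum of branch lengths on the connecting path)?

11.57

The path runs Arabidopsis → … → MRCA → … → Larix; the MRCA is the root of the tree.
Branch lengths along that path: 1.91 + 0.20 + 1.13 + 1.28 + 1.24 + 1.71 + 1.28 + 0.75 + 0.96 + 1.11 = 11.57.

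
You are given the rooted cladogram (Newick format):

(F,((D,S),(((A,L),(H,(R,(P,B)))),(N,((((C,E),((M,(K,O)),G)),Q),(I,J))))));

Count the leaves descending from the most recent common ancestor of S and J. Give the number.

18

The MRCA of S and J is the node subtending ((D,S),(((A,L),(H,(R,(P,B)))),(N,((((C,E),((M,(K,O)),G)),Q),(I,J))))).
That clade contains 18 terminal taxa: A, B, C, D, E, G, H, I, J, K, L, M, N, O, P, Q, R, S.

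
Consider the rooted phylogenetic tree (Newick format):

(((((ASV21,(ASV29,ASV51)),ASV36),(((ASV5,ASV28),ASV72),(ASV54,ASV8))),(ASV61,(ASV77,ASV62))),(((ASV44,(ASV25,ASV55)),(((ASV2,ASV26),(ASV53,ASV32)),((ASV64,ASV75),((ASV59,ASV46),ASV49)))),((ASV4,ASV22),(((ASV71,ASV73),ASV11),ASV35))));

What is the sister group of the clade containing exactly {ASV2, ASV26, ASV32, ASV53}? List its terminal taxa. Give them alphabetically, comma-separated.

ASV46, ASV49, ASV59, ASV64, ASV75

The clade containing exactly {ASV2, ASV26, ASV32, ASV53} attaches to the tree at the node subtending (((ASV2,ASV26),(ASV53,ASV32)),((ASV64,ASV75),((ASV59,ASV46),ASV49))).
The other lineage descending from that same node — the sister group — is ((ASV64,ASV75),((ASV59,ASV46),ASV49)); its 5 tips in alphabetical order are the answer.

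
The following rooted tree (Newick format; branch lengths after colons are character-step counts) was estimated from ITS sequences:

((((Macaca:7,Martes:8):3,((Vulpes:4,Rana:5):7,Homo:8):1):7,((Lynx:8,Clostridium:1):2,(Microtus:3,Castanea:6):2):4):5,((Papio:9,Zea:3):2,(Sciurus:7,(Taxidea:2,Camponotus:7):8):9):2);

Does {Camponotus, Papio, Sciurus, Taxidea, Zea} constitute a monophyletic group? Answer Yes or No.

Yes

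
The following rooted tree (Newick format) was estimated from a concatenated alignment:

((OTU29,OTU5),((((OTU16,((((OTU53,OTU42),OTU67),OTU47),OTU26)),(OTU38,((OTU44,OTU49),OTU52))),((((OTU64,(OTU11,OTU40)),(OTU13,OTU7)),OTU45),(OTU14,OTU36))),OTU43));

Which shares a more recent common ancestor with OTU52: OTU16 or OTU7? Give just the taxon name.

OTU16

The MRCA of OTU52 and OTU16 subtends ((OTU16,((((OTU53,OTU42),OTU67),OTU47),OTU26)),(OTU38,((OTU44,OTU49),OTU52))) (10 taxa).
The MRCA of OTU52 and OTU7 subtends (((OTU16,((((OTU53,OTU42),OTU67),OTU47),OTU26)),(OTU38,((OTU44,OTU49),OTU52))),((((OTU64,(OTU11,OTU40)),(OTU13,OTU7)),OTU45),(OTU14,OTU36))) (18 taxa).
The first is nested inside the second, so OTU52 shares a more recent common ancestor with OTU16.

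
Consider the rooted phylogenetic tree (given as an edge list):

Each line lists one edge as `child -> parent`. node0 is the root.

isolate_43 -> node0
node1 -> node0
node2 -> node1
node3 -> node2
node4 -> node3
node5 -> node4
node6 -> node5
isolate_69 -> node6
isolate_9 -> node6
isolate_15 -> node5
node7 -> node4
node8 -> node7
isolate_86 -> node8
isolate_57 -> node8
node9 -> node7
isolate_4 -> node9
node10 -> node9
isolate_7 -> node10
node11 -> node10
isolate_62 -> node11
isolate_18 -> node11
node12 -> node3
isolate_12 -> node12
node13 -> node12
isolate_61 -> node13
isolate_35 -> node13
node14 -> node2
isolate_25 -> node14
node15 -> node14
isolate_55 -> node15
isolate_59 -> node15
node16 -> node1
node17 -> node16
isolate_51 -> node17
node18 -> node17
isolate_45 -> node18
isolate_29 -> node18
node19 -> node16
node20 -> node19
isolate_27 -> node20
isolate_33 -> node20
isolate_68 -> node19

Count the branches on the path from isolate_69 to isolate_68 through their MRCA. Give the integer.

9

The MRCA of isolate_69 and isolate_68 is the node subtending ((((((isolate_69,isolate_9),isolate_15),((isolate_86,isolate_57),(isolate_4,(isolate_7,(isolate_62,isolate_18))))),(isolate_12,(isolate_61,isolate_35))),(isolate_25,(isolate_55,isolate_59))),((isolate_51,(isolate_45,isolate_29)),((isolate_27,isolate_33),isolate_68))).
From isolate_69 up to that node: 6 branches. From isolate_68 up to the same node: 3 branches. Total: 6 + 3 = 9.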